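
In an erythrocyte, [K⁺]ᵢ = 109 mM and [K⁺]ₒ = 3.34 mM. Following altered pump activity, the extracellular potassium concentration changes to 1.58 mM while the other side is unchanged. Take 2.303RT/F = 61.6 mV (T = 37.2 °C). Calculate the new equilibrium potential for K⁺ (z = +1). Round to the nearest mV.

-113 mV

After the shift: [K⁺]_out = 1.58, [K⁺]_in = 109 mM.
E_new = (61.6/1)·log₁₀(1.58/109) = 61.60 · (-1.8388) = -113.27 mV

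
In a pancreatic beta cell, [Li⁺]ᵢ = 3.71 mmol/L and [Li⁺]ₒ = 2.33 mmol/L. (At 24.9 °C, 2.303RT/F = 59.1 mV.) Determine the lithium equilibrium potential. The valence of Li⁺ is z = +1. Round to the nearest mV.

-12 mV

E = (59.1/z) · log₁₀([Li⁺]_out/[Li⁺]_in) with z = +1.
= (59.1/1) · log₁₀(2.33/3.71) = 59.10 · log₁₀(0.628)
= 59.10 · (-0.2020) = -11.94 mV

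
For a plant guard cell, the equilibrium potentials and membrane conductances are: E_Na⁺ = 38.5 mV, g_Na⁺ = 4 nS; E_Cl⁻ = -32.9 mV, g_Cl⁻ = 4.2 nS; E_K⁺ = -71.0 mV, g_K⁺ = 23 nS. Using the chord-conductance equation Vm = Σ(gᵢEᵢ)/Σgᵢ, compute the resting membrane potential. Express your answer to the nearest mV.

Σ gᵢEᵢ = 4·(38.5) + 4.2·(-32.9) + 23·(-71.0) = -1617.18
Σ gᵢ = 4 + 4.2 + 23 = 31.2
Vm = -1617.18 / 31.2 = -51.83 mV

-52 mV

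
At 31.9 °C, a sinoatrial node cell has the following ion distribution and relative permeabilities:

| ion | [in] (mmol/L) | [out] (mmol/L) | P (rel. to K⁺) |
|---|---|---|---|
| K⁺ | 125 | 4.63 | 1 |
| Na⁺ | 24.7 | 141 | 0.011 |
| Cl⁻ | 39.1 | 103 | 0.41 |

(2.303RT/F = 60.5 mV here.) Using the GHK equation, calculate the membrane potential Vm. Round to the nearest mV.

-53 mV

Vm = 60.5 · log₁₀[(Σ P·[cation]ₒ + Σ P·[anion]ᵢ) / (Σ P·[cation]ᵢ + Σ P·[anion]ₒ)]
Numerator = 1×4.63 + 0.011×141 + 0.41×39.1 = 22.21
Denominator = 1×125 + 0.011×24.7 + 0.41×103 = 167.5
Vm = 60.5 · log₁₀(0.13261) = 60.5 × (-0.8774) = -53.08 mV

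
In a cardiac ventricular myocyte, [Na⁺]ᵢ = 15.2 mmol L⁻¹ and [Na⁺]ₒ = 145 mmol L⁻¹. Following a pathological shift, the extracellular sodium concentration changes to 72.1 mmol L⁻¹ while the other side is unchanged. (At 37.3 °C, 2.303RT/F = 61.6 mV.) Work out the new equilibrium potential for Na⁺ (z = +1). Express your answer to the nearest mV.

After the shift: [Na⁺]_out = 72.1, [Na⁺]_in = 15.2 mmol L⁻¹.
E_new = (61.6/1)·log₁₀(72.1/15.2) = 61.60 · (0.6761) = 41.65 mV

42 mV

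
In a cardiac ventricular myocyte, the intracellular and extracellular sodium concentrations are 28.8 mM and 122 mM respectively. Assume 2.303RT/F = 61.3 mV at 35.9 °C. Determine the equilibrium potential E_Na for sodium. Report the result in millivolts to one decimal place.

38.4 mV

E = (61.3/z) · log₁₀([Na⁺]_out/[Na⁺]_in) with z = +1.
= (61.3/1) · log₁₀(122/28.8) = 61.30 · log₁₀(4.236)
= 61.30 · (0.6270) = 38.43 mV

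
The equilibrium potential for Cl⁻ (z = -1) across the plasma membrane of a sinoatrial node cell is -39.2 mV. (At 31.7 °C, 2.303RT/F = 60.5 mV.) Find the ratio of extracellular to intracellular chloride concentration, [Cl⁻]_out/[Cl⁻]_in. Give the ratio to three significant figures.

4.45

log₁₀([out]/[in]) = E·z/(60.5) = -39.2 × -1 / 60.5 = 0.6479
[out]/[in] = 10^(0.6479) = 4.446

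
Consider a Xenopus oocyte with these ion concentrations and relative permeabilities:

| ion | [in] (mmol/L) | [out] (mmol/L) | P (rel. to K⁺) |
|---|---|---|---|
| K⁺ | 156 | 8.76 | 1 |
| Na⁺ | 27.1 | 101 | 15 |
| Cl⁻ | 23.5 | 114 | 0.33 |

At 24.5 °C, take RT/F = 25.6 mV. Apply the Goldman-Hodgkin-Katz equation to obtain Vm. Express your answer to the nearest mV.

24 mV

Vm = 25.6 · ln[(Σ P·[cation]ₒ + Σ P·[anion]ᵢ) / (Σ P·[cation]ᵢ + Σ P·[anion]ₒ)]
Numerator = 1×8.76 + 15×101 + 0.33×23.5 = 1532
Denominator = 1×156 + 15×27.1 + 0.33×114 = 600.1
Vm = 25.6 · ln(2.552) = 25.6 × (0.9369) = 23.98 mV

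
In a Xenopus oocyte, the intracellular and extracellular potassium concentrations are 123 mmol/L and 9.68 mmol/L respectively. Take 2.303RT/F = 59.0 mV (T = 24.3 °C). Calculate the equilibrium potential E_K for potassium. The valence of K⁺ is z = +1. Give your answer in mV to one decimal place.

-65.1 mV

E = (59.0/z) · log₁₀([K⁺]_out/[K⁺]_in) with z = +1.
= (59.0/1) · log₁₀(9.68/123) = 59.00 · log₁₀(0.0787)
= 59.00 · (-1.1040) = -65.14 mV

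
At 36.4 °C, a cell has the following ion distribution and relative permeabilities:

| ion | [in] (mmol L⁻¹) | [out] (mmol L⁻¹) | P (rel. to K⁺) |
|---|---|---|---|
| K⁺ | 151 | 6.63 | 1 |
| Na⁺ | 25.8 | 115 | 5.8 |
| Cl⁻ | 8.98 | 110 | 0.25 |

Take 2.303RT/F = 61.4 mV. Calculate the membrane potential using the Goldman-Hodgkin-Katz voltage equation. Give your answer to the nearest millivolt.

19 mV

Vm = 61.4 · log₁₀[(Σ P·[cation]ₒ + Σ P·[anion]ᵢ) / (Σ P·[cation]ᵢ + Σ P·[anion]ₒ)]
Numerator = 1×6.63 + 5.8×115 + 0.25×8.98 = 675.9
Denominator = 1×151 + 5.8×25.8 + 0.25×110 = 328.1
Vm = 61.4 · log₁₀(2.0597) = 61.4 × (0.3138) = 19.27 mV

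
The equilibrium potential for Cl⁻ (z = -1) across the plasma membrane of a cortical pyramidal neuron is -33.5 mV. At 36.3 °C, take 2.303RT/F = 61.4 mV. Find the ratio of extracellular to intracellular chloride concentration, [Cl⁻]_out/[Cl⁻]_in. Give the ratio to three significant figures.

log₁₀([out]/[in]) = E·z/(61.4) = -33.5 × -1 / 61.4 = 0.5456
[out]/[in] = 10^(0.5456) = 3.512

3.51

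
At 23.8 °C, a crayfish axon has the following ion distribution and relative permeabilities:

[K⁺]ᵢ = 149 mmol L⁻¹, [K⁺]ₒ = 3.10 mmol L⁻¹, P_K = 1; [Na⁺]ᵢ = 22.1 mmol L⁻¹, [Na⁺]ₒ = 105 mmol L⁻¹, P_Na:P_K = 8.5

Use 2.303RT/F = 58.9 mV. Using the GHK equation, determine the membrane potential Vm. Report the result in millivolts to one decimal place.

Vm = 58.9 · log₁₀[(Σ P·[cation]ₒ + Σ P·[anion]ᵢ) / (Σ P·[cation]ᵢ + Σ P·[anion]ₒ)]
Numerator = 1×3.10 + 8.5×105 = 895.6
Denominator = 1×149 + 8.5×22.1 = 336.9
Vm = 58.9 · log₁₀(2.6588) = 58.9 × (0.4247) = 25.01 mV

25.0 mV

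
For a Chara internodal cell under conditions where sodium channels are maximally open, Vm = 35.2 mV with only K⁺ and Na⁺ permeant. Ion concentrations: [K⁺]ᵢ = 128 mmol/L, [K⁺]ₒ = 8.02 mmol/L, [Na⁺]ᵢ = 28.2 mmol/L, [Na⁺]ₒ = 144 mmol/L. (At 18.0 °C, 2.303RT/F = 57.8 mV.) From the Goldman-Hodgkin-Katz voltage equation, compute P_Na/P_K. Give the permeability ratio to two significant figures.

Let α = P_Na/P_K. GHK: Vm = 57.8·log₁₀[(Kₒ + α·Naₒ)/(Kᵢ + α·Naᵢ)].
10^(Vm/57.8) = 10^(35.2/57.8) = 4.0644
So 4.0644·(Kᵢ + α·Naᵢ) = Kₒ + α·Naₒ → α = (4.0644·128.0 − 8.02) / (144.0 − 4.0644·28.2)
α = (520.2 − 8.02) / (144.0 − 114.6) = 512.2/29.38 = 17.43

17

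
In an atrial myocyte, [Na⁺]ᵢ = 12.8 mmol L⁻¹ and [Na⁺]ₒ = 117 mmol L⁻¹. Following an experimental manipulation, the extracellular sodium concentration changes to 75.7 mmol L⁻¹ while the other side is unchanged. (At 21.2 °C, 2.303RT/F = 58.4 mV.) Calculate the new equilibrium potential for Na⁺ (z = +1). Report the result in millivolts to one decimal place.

After the shift: [Na⁺]_out = 75.7, [Na⁺]_in = 12.8 mmol L⁻¹.
E_new = (58.4/1)·log₁₀(75.7/12.8) = 58.40 · (0.7719) = 45.08 mV

45.1 mV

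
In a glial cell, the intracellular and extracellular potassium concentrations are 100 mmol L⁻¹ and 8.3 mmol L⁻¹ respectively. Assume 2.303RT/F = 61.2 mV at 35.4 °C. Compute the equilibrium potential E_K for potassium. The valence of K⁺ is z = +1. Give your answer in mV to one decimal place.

-66.2 mV

E = (61.2/z) · log₁₀([K⁺]_out/[K⁺]_in) with z = +1.
= (61.2/1) · log₁₀(8.3/100) = 61.20 · log₁₀(0.083)
= 61.20 · (-1.0809) = -66.15 mV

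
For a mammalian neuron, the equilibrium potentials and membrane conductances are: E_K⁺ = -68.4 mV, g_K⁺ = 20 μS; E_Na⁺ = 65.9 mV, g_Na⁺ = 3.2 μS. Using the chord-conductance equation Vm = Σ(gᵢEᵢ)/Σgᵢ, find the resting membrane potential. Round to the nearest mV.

Σ gᵢEᵢ = 20·(-68.4) + 3.2·(65.9) = -1157.12
Σ gᵢ = 20 + 3.2 = 23.2
Vm = -1157.12 / 23.2 = -49.88 mV

-50 mV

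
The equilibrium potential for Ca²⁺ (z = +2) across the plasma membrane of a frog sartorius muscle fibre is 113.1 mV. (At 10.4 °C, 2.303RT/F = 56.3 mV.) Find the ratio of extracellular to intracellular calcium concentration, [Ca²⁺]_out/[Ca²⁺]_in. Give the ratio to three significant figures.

log₁₀([out]/[in]) = E·z/(56.3) = 113.1 × 2 / 56.3 = 4.0178
[out]/[in] = 10^(4.0178) = 1.042e+04

10400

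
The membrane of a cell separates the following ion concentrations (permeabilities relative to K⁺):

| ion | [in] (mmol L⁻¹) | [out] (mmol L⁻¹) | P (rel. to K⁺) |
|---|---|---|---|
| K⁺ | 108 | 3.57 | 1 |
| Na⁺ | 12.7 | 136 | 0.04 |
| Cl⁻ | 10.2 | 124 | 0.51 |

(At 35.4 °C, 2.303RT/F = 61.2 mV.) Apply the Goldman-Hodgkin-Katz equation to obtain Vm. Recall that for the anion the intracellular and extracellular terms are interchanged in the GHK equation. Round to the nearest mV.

Vm = 61.2 · log₁₀[(Σ P·[cation]ₒ + Σ P·[anion]ᵢ) / (Σ P·[cation]ᵢ + Σ P·[anion]ₒ)]
Numerator = 1×3.57 + 0.04×136 + 0.51×10.2 = 14.21
Denominator = 1×108 + 0.04×12.7 + 0.51×124 = 171.7
Vm = 61.2 · log₁₀(0.082749) = 61.2 × (-1.0822) = -66.23 mV

-66 mV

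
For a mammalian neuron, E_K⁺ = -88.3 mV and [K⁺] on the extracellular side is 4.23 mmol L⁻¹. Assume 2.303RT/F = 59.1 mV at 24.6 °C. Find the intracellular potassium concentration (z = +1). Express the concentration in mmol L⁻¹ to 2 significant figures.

Nernst: E = (59.1/1) · log₁₀([out]/[in]), so log₁₀([out]/[in]) = -88.3 × 1 / 59.1 = -1.4941.
[out]/[in] = 10^(-1.4941) = 0.03206.
[in] = 4.23 / 0.03206 = 132 mmol L⁻¹.

130 mmol L⁻¹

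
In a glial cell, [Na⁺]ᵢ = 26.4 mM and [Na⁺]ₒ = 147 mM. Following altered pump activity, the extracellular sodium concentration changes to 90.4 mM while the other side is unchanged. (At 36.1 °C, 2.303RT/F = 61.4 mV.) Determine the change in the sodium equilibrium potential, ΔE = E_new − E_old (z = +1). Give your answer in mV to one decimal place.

E_old = (61.4/1)·log₁₀(147/26.4) = 45.79 mV
E_new = (61.4/1)·log₁₀(90.4/26.4) = 32.82 mV
ΔE = 32.82 − (45.79) = -12.96 mV

-13.0 mV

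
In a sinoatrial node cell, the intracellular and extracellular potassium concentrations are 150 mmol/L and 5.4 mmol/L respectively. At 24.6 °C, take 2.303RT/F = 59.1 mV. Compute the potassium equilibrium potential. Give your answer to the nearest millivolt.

E = (59.1/z) · log₁₀([K⁺]_out/[K⁺]_in) with z = +1.
= (59.1/1) · log₁₀(5.4/150) = 59.10 · log₁₀(0.036)
= 59.10 · (-1.4437) = -85.32 mV

-85 mV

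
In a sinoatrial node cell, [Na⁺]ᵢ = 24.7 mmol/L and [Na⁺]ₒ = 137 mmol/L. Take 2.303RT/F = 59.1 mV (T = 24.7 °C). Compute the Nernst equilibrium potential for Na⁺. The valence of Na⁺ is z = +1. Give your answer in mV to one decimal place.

44.0 mV

E = (59.1/z) · log₁₀([Na⁺]_out/[Na⁺]_in) with z = +1.
= (59.1/1) · log₁₀(137/24.7) = 59.10 · log₁₀(5.547)
= 59.10 · (0.7440) = 43.97 mV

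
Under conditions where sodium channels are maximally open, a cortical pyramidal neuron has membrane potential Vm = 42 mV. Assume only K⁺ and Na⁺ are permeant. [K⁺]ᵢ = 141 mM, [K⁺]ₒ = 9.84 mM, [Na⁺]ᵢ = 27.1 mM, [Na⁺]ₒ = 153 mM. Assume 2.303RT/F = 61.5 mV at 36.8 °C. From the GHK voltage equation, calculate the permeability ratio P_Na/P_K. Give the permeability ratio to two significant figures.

Let α = P_Na/P_K. GHK: Vm = 61.5·log₁₀[(Kₒ + α·Naₒ)/(Kᵢ + α·Naᵢ)].
10^(Vm/61.5) = 10^(42.0/61.5) = 4.8187
So 4.8187·(Kᵢ + α·Naᵢ) = Kₒ + α·Naₒ → α = (4.8187·141.0 − 9.84) / (153.0 − 4.8187·27.1)
α = (679.4 − 9.84) / (153.0 − 130.6) = 669.6/22.41 = 29.87

30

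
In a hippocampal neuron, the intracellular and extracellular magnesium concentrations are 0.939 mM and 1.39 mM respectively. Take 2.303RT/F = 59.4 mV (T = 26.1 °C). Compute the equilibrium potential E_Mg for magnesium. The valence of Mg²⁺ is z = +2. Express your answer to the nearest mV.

E = (59.4/z) · log₁₀([Mg²⁺]_out/[Mg²⁺]_in) with z = +2.
= (59.4/2) · log₁₀(1.39/0.939) = 29.70 · log₁₀(1.48)
= 29.70 · (0.1703) = 5.06 mV

5 mV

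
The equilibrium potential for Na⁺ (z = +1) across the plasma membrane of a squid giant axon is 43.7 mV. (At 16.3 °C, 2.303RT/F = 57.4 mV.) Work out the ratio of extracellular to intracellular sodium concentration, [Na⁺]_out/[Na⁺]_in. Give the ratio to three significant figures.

log₁₀([out]/[in]) = E·z/(57.4) = 43.7 × 1 / 57.4 = 0.7613
[out]/[in] = 10^(0.7613) = 5.772

5.77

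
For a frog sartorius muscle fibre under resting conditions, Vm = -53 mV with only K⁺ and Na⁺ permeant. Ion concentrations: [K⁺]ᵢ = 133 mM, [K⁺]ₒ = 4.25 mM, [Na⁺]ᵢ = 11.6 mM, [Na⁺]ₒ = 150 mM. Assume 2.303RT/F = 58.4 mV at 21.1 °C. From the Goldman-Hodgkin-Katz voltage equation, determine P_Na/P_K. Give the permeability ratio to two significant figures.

0.082

Let α = P_Na/P_K. GHK: Vm = 58.4·log₁₀[(Kₒ + α·Naₒ)/(Kᵢ + α·Naᵢ)].
10^(Vm/58.4) = 10^(-53.0/58.4) = 0.12373
So 0.12373·(Kᵢ + α·Naᵢ) = Kₒ + α·Naₒ → α = (0.12373·133.0 − 4.25) / (150.0 − 0.12373·11.6)
α = (16.46 − 4.25) / (150.0 − 1.435) = 12.21/148.6 = 0.08216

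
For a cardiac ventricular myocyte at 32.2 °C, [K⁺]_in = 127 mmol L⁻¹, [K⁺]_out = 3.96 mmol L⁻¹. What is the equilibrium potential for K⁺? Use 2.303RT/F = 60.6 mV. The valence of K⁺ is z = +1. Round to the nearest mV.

-91 mV

E = (60.6/z) · log₁₀([K⁺]_out/[K⁺]_in) with z = +1.
= (60.6/1) · log₁₀(3.96/127) = 60.60 · log₁₀(0.03118)
= 60.60 · (-1.5061) = -91.27 mV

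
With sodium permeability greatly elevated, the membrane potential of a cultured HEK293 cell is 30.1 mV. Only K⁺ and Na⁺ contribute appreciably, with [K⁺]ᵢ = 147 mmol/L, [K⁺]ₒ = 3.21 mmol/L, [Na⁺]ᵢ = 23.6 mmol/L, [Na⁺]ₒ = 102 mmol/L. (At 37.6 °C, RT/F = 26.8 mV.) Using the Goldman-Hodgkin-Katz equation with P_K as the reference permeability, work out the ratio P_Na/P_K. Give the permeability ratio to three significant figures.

Let α = P_Na/P_K. GHK: Vm = 26.8·ln[(Kₒ + α·Naₒ)/(Kᵢ + α·Naᵢ)].
e^(Vm/26.8) = e^(30.1/26.8) = 3.0745
So 3.0745·(Kᵢ + α·Naᵢ) = Kₒ + α·Naₒ → α = (3.0745·147.0 − 3.21) / (102.0 − 3.0745·23.6)
α = (451.9 − 3.21) / (102.0 − 72.56) = 448.7/29.44 = 15.24

15.2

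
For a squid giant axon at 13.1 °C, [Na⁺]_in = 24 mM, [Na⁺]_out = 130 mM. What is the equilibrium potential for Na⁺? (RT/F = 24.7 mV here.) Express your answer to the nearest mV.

42 mV

E = (24.7/z) · ln([Na⁺]_out/[Na⁺]_in) with z = +1.
= (24.7/1) · ln(130/24) = 24.70 · ln(5.417)
= 24.70 · (1.6895) = 41.73 mV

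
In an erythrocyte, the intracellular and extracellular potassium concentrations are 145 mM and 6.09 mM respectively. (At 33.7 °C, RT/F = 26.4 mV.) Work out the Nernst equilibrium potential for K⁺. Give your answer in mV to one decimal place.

E = (26.4/z) · ln([K⁺]_out/[K⁺]_in) with z = +1.
= (26.4/1) · ln(6.09/145) = 26.40 · ln(0.042)
= 26.40 · (-3.1701) = -83.69 mV

-83.7 mV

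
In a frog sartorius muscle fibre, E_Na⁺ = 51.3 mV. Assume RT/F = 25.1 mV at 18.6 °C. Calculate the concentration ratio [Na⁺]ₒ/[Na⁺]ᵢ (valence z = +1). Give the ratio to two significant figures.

7.7

ln([out]/[in]) = E·z/(25.1) = 51.3 × 1 / 25.1 = 2.0438
[out]/[in] = e^(2.0438) = 7.72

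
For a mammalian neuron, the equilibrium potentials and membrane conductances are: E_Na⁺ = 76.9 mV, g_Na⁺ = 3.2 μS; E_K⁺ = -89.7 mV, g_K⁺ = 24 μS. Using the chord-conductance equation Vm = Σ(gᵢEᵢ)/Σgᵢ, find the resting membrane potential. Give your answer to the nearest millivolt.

-70 mV

Σ gᵢEᵢ = 3.2·(76.9) + 24·(-89.7) = -1906.72
Σ gᵢ = 3.2 + 24 = 27.2
Vm = -1906.72 / 27.2 = -70.10 mV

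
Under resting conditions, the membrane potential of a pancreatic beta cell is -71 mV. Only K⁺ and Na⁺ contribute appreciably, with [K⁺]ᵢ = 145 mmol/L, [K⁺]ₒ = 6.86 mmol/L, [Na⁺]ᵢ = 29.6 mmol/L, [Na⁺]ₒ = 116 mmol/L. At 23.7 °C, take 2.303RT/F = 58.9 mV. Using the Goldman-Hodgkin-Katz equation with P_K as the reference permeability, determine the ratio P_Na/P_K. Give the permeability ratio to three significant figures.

0.0191

Let α = P_Na/P_K. GHK: Vm = 58.9·log₁₀[(Kₒ + α·Naₒ)/(Kᵢ + α·Naᵢ)].
10^(Vm/58.9) = 10^(-71.0/58.9) = 0.062311
So 0.062311·(Kᵢ + α·Naᵢ) = Kₒ + α·Naₒ → α = (0.062311·145.0 − 6.86) / (116.0 − 0.062311·29.6)
α = (9.035 − 6.86) / (116.0 − 1.844) = 2.175/114.2 = 0.01905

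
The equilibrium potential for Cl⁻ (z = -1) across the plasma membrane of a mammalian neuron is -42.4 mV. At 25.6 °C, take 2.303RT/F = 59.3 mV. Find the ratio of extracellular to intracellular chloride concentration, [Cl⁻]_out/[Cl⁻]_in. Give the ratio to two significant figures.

log₁₀([out]/[in]) = E·z/(59.3) = -42.4 × -1 / 59.3 = 0.7150
[out]/[in] = 10^(0.7150) = 5.188

5.2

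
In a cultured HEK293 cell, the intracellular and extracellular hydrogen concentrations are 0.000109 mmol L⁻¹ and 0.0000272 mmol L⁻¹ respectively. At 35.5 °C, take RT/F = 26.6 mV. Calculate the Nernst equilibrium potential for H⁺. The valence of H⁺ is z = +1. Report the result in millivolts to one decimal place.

E = (26.6/z) · ln([H⁺]_out/[H⁺]_in) with z = +1.
= (26.6/1) · ln(0.0000272/0.000109) = 26.60 · ln(0.2495)
= 26.60 · (-1.3881) = -36.92 mV

-36.9 mV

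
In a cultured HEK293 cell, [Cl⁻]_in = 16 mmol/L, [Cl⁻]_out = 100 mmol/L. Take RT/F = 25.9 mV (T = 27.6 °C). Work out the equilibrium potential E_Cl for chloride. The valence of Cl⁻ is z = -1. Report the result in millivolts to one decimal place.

-47.5 mV

E = (25.9/z) · ln([Cl⁻]_out/[Cl⁻]_in) with z = -1.
For an anion, dividing by z = -1 reverses the sign.
= (25.9/-1) · ln(100/16) = -25.90 · ln(6.25)
= -25.90 · (1.8326) = -47.46 mV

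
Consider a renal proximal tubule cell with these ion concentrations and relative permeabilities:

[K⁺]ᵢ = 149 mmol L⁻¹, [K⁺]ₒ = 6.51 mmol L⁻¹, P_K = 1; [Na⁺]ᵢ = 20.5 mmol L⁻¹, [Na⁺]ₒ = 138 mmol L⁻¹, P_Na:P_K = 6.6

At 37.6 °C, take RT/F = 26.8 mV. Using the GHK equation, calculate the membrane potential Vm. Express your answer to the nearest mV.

31 mV

Vm = 26.8 · ln[(Σ P·[cation]ₒ + Σ P·[anion]ᵢ) / (Σ P·[cation]ᵢ + Σ P·[anion]ₒ)]
Numerator = 1×6.51 + 6.6×138 = 917.3
Denominator = 1×149 + 6.6×20.5 = 284.3
Vm = 26.8 · ln(3.2266) = 26.8 × (1.1714) = 31.39 mV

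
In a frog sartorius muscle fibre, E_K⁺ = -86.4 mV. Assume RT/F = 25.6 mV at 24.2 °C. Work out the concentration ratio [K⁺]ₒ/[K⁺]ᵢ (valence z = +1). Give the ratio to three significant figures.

0.0342

ln([out]/[in]) = E·z/(25.6) = -86.4 × 1 / 25.6 = -3.3750
[out]/[in] = e^(-3.3750) = 0.03422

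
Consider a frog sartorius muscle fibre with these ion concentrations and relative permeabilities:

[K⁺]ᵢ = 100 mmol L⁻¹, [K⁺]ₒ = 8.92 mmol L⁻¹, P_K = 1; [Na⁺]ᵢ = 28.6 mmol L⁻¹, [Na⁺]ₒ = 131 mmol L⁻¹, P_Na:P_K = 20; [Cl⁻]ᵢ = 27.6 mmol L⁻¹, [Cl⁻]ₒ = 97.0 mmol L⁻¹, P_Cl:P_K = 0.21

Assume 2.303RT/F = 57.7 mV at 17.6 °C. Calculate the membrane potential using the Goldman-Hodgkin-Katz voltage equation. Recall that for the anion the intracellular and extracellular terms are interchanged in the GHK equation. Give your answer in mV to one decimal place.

33.5 mV

Vm = 57.7 · log₁₀[(Σ P·[cation]ₒ + Σ P·[anion]ᵢ) / (Σ P·[cation]ᵢ + Σ P·[anion]ₒ)]
Numerator = 1×8.92 + 20×131 + 0.21×27.6 = 2635
Denominator = 1×100 + 20×28.6 + 0.21×97.0 = 692.4
Vm = 57.7 · log₁₀(3.8054) = 57.7 × (0.5804) = 33.49 mV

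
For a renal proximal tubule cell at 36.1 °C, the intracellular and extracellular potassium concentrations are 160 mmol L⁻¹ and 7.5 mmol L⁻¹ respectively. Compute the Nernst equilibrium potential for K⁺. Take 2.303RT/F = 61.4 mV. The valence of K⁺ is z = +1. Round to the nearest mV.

-82 mV

E = (61.4/z) · log₁₀([K⁺]_out/[K⁺]_in) with z = +1.
= (61.4/1) · log₁₀(7.5/160) = 61.40 · log₁₀(0.04688)
= 61.40 · (-1.3291) = -81.60 mV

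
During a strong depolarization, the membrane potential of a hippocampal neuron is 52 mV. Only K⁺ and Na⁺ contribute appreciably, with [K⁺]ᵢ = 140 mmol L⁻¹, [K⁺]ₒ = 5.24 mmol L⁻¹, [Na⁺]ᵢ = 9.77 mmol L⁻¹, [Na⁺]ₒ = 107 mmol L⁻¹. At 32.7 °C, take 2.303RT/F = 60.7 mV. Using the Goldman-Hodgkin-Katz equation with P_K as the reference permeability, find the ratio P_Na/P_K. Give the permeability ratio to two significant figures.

27

Let α = P_Na/P_K. GHK: Vm = 60.7·log₁₀[(Kₒ + α·Naₒ)/(Kᵢ + α·Naᵢ)].
10^(Vm/60.7) = 10^(52.0/60.7) = 7.1891
So 7.1891·(Kᵢ + α·Naᵢ) = Kₒ + α·Naₒ → α = (7.1891·140.0 − 5.24) / (107.0 − 7.1891·9.77)
α = (1006 − 5.24) / (107.0 − 70.24) = 1001/36.76 = 27.23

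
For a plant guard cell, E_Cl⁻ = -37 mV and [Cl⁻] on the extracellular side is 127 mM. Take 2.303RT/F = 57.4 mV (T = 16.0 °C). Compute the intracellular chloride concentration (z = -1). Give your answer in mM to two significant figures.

29 mM

Nernst: E = (57.4/-1) · log₁₀([out]/[in]), so log₁₀([out]/[in]) = -37.0 × -1 / 57.4 = 0.6446.
[out]/[in] = 10^(0.6446) = 4.412.
[in] = 127 / 4.412 = 28.79 mM.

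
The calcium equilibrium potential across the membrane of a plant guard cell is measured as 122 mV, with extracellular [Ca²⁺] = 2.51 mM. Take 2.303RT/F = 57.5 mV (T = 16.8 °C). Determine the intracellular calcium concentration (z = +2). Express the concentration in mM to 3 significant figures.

0.000143 mM

Nernst: E = (57.5/2) · log₁₀([out]/[in]), so log₁₀([out]/[in]) = 122.0 × 2 / 57.5 = 4.2435.
[out]/[in] = 10^(4.2435) = 1.752e+04.
[in] = 2.51 / 1.752e+04 = 0.0001433 mM.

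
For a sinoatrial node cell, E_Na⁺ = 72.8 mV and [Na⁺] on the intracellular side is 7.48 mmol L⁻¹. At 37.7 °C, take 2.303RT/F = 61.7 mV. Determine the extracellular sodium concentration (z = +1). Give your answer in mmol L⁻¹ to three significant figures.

Nernst: E = (61.7/1) · log₁₀([out]/[in]), so log₁₀([out]/[in]) = 72.8 × 1 / 61.7 = 1.1799.
[out]/[in] = 10^(1.1799) = 15.13.
[out] = 15.13 × 7.48 = 113.2 mmol L⁻¹.

113 mmol L⁻¹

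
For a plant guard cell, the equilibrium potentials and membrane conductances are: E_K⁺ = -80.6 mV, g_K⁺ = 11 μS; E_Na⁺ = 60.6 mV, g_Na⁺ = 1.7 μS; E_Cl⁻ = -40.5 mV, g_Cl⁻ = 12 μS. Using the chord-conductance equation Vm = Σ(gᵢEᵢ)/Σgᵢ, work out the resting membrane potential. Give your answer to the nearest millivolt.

Σ gᵢEᵢ = 11·(-80.6) + 1.7·(60.6) + 12·(-40.5) = -1269.58
Σ gᵢ = 11 + 1.7 + 12 = 24.7
Vm = -1269.58 / 24.7 = -51.40 mV

-51 mV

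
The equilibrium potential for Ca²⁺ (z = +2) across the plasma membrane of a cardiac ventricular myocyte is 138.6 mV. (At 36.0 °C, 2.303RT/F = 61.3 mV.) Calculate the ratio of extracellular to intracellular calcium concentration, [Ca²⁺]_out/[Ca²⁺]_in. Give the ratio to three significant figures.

log₁₀([out]/[in]) = E·z/(61.3) = 138.6 × 2 / 61.3 = 4.5220
[out]/[in] = 10^(4.5220) = 3.327e+04

33300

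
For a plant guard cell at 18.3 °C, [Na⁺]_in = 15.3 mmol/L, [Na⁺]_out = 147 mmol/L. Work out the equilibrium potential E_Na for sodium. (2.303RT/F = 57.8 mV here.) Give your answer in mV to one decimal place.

E = (57.8/z) · log₁₀([Na⁺]_out/[Na⁺]_in) with z = +1.
= (57.8/1) · log₁₀(147/15.3) = 57.80 · log₁₀(9.608)
= 57.80 · (0.9826) = 56.80 mV

56.8 mV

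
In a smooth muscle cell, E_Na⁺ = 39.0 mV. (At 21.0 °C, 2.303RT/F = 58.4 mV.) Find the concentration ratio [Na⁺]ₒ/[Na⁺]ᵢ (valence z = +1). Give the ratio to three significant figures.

log₁₀([out]/[in]) = E·z/(58.4) = 39.0 × 1 / 58.4 = 0.6678
[out]/[in] = 10^(0.6678) = 4.654

4.65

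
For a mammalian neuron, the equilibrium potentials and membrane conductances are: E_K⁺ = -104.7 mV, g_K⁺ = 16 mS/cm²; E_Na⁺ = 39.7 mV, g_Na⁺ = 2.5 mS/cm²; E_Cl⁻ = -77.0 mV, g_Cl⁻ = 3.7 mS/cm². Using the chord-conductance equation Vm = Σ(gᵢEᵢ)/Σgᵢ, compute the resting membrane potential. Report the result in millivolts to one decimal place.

Σ gᵢEᵢ = 16·(-104.7) + 2.5·(39.7) + 3.7·(-77.0) = -1860.85
Σ gᵢ = 16 + 2.5 + 3.7 = 22.2
Vm = -1860.85 / 22.2 = -83.82 mV

-83.8 mV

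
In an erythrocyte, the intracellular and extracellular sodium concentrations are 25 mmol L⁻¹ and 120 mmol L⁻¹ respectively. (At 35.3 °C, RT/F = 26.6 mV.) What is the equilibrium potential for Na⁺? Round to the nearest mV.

42 mV

E = (26.6/z) · ln([Na⁺]_out/[Na⁺]_in) with z = +1.
= (26.6/1) · ln(120/25) = 26.60 · ln(4.8)
= 26.60 · (1.5686) = 41.73 mV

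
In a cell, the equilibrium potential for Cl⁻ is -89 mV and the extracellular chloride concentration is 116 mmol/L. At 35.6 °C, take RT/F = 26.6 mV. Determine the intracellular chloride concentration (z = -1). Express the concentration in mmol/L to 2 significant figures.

Nernst: E = (26.6/-1) · ln([out]/[in]), so ln([out]/[in]) = -89.0 × -1 / 26.6 = 3.3459.
[out]/[in] = e^(3.3459) = 28.39.
[in] = 116 / 28.39 = 4.087 mmol/L.

4.1 mmol/L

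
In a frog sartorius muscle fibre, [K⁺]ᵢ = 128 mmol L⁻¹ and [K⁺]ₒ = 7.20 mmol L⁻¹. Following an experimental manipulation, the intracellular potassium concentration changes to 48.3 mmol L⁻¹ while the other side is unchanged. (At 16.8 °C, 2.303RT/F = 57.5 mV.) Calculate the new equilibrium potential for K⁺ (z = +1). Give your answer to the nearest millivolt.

-48 mV

After the shift: [K⁺]_out = 7.20, [K⁺]_in = 48.3 mmol L⁻¹.
E_new = (57.5/1)·log₁₀(7.20/48.3) = 57.50 · (-0.8266) = -47.53 mV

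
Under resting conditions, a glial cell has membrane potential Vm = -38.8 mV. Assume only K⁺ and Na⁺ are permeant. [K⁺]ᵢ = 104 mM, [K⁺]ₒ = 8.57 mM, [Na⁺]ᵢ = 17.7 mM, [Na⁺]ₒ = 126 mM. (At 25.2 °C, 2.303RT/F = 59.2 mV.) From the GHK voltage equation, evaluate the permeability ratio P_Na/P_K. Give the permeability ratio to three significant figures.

0.118

Let α = P_Na/P_K. GHK: Vm = 59.2·log₁₀[(Kₒ + α·Naₒ)/(Kᵢ + α·Naᵢ)].
10^(Vm/59.2) = 10^(-38.8/59.2) = 0.2211
So 0.2211·(Kᵢ + α·Naᵢ) = Kₒ + α·Naₒ → α = (0.2211·104.0 − 8.57) / (126.0 − 0.2211·17.7)
α = (22.99 − 8.57) / (126.0 − 3.914) = 14.42/122.1 = 0.1182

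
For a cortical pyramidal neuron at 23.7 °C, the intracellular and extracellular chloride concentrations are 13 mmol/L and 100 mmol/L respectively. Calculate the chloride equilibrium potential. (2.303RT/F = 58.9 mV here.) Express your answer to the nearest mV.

E = (58.9/z) · log₁₀([Cl⁻]_out/[Cl⁻]_in) with z = -1.
For an anion, dividing by z = -1 reverses the sign.
= (58.9/-1) · log₁₀(100/13) = -58.90 · log₁₀(7.692)
= -58.90 · (0.8861) = -52.19 mV

-52 mV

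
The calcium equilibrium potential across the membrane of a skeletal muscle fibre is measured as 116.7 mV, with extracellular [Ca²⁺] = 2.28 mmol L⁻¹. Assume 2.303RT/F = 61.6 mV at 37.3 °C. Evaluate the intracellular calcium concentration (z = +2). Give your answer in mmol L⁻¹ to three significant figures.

Nernst: E = (61.6/2) · log₁₀([out]/[in]), so log₁₀([out]/[in]) = 116.7 × 2 / 61.6 = 3.7890.
[out]/[in] = 10^(3.7890) = 6151.
[in] = 2.28 / 6151 = 0.0003707 mmol L⁻¹.

0.000371 mmol L⁻¹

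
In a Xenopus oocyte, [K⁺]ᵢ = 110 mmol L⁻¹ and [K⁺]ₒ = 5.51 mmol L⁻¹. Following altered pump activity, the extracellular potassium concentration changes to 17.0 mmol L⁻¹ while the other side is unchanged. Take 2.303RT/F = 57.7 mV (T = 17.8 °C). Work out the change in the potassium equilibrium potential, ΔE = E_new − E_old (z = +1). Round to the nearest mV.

28 mV

E_old = (57.7/1)·log₁₀(5.51/110) = -75.02 mV
E_new = (57.7/1)·log₁₀(17.0/110) = -46.79 mV
ΔE = -46.79 − (-75.02) = 28.23 mV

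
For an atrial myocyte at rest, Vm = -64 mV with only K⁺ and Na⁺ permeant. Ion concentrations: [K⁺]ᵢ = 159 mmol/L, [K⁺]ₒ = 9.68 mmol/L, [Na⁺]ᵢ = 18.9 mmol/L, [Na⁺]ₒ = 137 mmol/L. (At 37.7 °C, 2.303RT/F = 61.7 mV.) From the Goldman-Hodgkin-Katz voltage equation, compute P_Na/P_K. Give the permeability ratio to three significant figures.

Let α = P_Na/P_K. GHK: Vm = 61.7·log₁₀[(Kₒ + α·Naₒ)/(Kᵢ + α·Naᵢ)].
10^(Vm/61.7) = 10^(-64.0/61.7) = 0.091775
So 0.091775·(Kᵢ + α·Naᵢ) = Kₒ + α·Naₒ → α = (0.091775·159.0 − 9.68) / (137.0 − 0.091775·18.9)
α = (14.59 − 9.68) / (137.0 − 1.735) = 4.912/135.3 = 0.03632

0.0363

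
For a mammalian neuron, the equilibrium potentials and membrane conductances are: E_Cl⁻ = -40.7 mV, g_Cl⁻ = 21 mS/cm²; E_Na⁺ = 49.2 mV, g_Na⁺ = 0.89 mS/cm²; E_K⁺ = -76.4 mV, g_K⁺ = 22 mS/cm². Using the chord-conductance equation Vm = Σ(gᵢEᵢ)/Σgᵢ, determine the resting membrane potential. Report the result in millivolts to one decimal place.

Σ gᵢEᵢ = 21·(-40.7) + 0.89·(49.2) + 22·(-76.4) = -2491.71
Σ gᵢ = 21 + 0.89 + 22 = 43.89
Vm = -2491.71 / 43.89 = -56.77 mV

-56.8 mV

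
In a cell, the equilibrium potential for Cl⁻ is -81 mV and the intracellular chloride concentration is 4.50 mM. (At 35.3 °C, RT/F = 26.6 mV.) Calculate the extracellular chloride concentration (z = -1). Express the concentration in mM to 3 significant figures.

94.6 mM

Nernst: E = (26.6/-1) · ln([out]/[in]), so ln([out]/[in]) = -81.0 × -1 / 26.6 = 3.0451.
[out]/[in] = e^(3.0451) = 21.01.
[out] = 21.01 × 4.50 = 94.56 mM.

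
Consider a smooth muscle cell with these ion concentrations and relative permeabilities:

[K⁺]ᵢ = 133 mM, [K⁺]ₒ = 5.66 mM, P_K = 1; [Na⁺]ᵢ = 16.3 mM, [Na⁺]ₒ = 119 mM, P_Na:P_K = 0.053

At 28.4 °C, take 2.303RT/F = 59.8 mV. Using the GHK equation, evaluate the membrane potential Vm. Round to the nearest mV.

-63 mV

Vm = 59.8 · log₁₀[(Σ P·[cation]ₒ + Σ P·[anion]ᵢ) / (Σ P·[cation]ᵢ + Σ P·[anion]ₒ)]
Numerator = 1×5.66 + 0.053×119 = 11.97
Denominator = 1×133 + 0.053×16.3 = 133.9
Vm = 59.8 · log₁₀(0.089397) = 59.8 × (-1.0487) = -62.71 mV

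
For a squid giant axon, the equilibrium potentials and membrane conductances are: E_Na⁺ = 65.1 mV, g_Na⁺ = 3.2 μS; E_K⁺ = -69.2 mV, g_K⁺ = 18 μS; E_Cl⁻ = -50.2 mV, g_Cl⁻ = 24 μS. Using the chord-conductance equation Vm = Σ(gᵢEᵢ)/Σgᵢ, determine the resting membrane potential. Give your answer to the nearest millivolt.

-50 mV

Σ gᵢEᵢ = 3.2·(65.1) + 18·(-69.2) + 24·(-50.2) = -2242.08
Σ gᵢ = 3.2 + 18 + 24 = 45.2
Vm = -2242.08 / 45.2 = -49.60 mV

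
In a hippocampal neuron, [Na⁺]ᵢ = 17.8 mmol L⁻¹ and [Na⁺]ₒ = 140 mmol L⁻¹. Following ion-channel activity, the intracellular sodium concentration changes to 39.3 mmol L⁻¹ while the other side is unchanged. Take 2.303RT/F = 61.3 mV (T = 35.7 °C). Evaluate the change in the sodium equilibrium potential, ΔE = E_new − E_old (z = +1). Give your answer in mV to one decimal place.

E_old = (61.3/1)·log₁₀(140/17.8) = 54.91 mV
E_new = (61.3/1)·log₁₀(140/39.3) = 33.82 mV
ΔE = 33.82 − (54.91) = -21.09 mV

-21.1 mV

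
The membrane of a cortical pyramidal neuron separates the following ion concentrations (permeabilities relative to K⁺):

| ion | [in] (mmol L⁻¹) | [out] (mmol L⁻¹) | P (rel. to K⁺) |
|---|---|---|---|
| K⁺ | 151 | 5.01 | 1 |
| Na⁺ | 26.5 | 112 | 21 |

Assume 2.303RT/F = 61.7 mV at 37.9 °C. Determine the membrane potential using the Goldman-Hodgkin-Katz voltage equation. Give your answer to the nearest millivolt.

32 mV

Vm = 61.7 · log₁₀[(Σ P·[cation]ₒ + Σ P·[anion]ᵢ) / (Σ P·[cation]ᵢ + Σ P·[anion]ₒ)]
Numerator = 1×5.01 + 21×112 = 2357
Denominator = 1×151 + 21×26.5 = 707.5
Vm = 61.7 · log₁₀(3.3315) = 61.7 × (0.5226) = 32.25 mV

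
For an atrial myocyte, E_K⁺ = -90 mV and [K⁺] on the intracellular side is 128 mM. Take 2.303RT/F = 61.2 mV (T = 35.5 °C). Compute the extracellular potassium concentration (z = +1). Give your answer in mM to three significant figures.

4.33 mM

Nernst: E = (61.2/1) · log₁₀([out]/[in]), so log₁₀([out]/[in]) = -90.0 × 1 / 61.2 = -1.4706.
[out]/[in] = 10^(-1.4706) = 0.03384.
[out] = 0.03384 × 128 = 4.331 mM.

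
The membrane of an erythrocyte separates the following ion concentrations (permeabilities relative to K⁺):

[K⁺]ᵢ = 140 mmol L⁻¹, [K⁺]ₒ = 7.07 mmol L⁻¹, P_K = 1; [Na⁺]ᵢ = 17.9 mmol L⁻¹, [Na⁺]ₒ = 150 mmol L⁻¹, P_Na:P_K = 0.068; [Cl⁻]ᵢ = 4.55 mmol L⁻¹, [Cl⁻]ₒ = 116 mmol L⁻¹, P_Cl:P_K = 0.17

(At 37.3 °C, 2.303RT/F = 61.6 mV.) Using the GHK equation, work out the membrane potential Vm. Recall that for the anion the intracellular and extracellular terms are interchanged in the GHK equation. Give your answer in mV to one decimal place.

Vm = 61.6 · log₁₀[(Σ P·[cation]ₒ + Σ P·[anion]ᵢ) / (Σ P·[cation]ᵢ + Σ P·[anion]ₒ)]
Numerator = 1×7.07 + 0.068×150 + 0.17×4.55 = 18.04
Denominator = 1×140 + 0.068×17.9 + 0.17×116 = 160.9
Vm = 61.6 · log₁₀(0.11212) = 61.6 × (-0.9503) = -58.54 mV

-58.5 mV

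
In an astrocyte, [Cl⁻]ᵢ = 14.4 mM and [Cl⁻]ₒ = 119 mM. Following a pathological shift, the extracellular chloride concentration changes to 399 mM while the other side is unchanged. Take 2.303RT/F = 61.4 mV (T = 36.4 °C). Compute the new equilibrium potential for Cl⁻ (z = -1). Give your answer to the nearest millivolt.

-89 mV

After the shift: [Cl⁻]_out = 399, [Cl⁻]_in = 14.4 mM.
E_new = (61.4/-1)·log₁₀(399/14.4) = -61.40 · (1.4426) = -88.58 mV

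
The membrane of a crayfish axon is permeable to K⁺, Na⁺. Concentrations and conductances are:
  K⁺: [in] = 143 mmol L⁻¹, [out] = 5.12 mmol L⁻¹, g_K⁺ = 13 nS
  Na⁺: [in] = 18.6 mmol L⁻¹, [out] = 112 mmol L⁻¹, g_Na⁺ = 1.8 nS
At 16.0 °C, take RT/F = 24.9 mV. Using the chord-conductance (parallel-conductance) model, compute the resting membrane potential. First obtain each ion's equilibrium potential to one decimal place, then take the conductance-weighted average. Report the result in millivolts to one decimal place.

E_K⁺ = (24.9/1)·ln(5.12/143) = -82.9 mV
E_Na⁺ = (24.9/1)·ln(112/18.6) = 44.7 mV
Vm = (Σ gᵢEᵢ)/(Σ gᵢ) = (13·-82.9 + 1.8·44.7) / (13 + 1.8)
= -997.24 / 14.8 = -67.38 mV

-67.4 mV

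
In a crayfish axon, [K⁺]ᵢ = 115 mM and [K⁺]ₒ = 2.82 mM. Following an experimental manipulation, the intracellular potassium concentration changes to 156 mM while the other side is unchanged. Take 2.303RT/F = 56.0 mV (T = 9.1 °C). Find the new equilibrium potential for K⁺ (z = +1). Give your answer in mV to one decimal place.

After the shift: [K⁺]_out = 2.82, [K⁺]_in = 156 mM.
E_new = (56.0/1)·log₁₀(2.82/156) = 56.00 · (-1.7429) = -97.60 mV

-97.6 mV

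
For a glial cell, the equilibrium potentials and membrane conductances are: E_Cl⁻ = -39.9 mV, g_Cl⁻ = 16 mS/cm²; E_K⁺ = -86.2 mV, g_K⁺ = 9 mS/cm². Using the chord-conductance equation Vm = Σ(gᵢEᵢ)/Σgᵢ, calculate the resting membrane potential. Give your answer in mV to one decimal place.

Σ gᵢEᵢ = 16·(-39.9) + 9·(-86.2) = -1414.20
Σ gᵢ = 16 + 9 = 25
Vm = -1414.20 / 25 = -56.57 mV

-56.6 mV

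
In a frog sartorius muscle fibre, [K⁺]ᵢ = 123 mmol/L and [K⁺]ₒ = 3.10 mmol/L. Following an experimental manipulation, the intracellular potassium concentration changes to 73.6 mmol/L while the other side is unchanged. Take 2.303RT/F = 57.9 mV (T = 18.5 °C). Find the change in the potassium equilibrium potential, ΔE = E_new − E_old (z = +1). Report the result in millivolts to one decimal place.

12.9 mV

E_old = (57.9/1)·log₁₀(3.10/123) = -92.56 mV
E_new = (57.9/1)·log₁₀(3.10/73.6) = -79.64 mV
ΔE = -79.64 − (-92.56) = 12.91 mV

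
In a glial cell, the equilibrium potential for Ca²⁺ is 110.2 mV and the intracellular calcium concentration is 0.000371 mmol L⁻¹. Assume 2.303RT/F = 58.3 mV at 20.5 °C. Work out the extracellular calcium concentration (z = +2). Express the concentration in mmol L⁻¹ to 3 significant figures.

Nernst: E = (58.3/2) · log₁₀([out]/[in]), so log₁₀([out]/[in]) = 110.2 × 2 / 58.3 = 3.7804.
[out]/[in] = 10^(3.7804) = 6032.
[out] = 6032 × 0.000371 = 2.238 mmol L⁻¹.

2.24 mmol L⁻¹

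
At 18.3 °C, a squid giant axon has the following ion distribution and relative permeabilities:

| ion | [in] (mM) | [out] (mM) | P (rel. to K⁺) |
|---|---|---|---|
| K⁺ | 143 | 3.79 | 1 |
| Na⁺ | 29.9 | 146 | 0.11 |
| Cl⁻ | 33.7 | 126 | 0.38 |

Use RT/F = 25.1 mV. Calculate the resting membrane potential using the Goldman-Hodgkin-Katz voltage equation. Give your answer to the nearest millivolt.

Vm = 25.1 · ln[(Σ P·[cation]ₒ + Σ P·[anion]ᵢ) / (Σ P·[cation]ᵢ + Σ P·[anion]ₒ)]
Numerator = 1×3.79 + 0.11×146 + 0.38×33.7 = 32.66
Denominator = 1×143 + 0.11×29.9 + 0.38×126 = 194.2
Vm = 25.1 · ln(0.16818) = 25.1 × (-1.7827) = -44.75 mV

-45 mV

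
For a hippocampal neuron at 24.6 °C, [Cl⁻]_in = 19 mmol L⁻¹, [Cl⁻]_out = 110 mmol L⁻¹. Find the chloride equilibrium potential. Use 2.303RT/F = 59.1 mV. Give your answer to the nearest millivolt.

-45 mV

E = (59.1/z) · log₁₀([Cl⁻]_out/[Cl⁻]_in) with z = -1.
For an anion, dividing by z = -1 reverses the sign.
= (59.1/-1) · log₁₀(110/19) = -59.10 · log₁₀(5.789)
= -59.10 · (0.7626) = -45.07 mV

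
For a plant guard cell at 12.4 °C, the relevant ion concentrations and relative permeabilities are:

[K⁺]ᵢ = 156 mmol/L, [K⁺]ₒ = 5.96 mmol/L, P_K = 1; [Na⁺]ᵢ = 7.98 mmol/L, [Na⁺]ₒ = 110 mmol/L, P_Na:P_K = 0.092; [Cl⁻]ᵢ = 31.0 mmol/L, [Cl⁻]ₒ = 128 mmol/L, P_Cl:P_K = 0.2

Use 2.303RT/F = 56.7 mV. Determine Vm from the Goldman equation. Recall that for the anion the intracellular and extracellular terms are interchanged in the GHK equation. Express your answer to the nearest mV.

Vm = 56.7 · log₁₀[(Σ P·[cation]ₒ + Σ P·[anion]ᵢ) / (Σ P·[cation]ᵢ + Σ P·[anion]ₒ)]
Numerator = 1×5.96 + 0.092×110 + 0.2×31.0 = 22.28
Denominator = 1×156 + 0.092×7.98 + 0.2×128 = 182.3
Vm = 56.7 · log₁₀(0.12219) = 56.7 × (-0.9130) = -51.76 mV

-52 mV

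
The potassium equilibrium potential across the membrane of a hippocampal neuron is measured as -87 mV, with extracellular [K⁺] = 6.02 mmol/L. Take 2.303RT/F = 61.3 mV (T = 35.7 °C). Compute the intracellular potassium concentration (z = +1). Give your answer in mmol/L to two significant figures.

160 mmol/L

Nernst: E = (61.3/1) · log₁₀([out]/[in]), so log₁₀([out]/[in]) = -87.0 × 1 / 61.3 = -1.4192.
[out]/[in] = 10^(-1.4192) = 0.03808.
[in] = 6.02 / 0.03808 = 158.1 mmol/L.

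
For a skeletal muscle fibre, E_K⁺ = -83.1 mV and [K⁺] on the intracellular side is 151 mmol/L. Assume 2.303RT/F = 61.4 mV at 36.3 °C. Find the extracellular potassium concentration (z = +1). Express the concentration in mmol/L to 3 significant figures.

6.69 mmol/L

Nernst: E = (61.4/1) · log₁₀([out]/[in]), so log₁₀([out]/[in]) = -83.1 × 1 / 61.4 = -1.3534.
[out]/[in] = 10^(-1.3534) = 0.04432.
[out] = 0.04432 × 151 = 6.692 mmol/L.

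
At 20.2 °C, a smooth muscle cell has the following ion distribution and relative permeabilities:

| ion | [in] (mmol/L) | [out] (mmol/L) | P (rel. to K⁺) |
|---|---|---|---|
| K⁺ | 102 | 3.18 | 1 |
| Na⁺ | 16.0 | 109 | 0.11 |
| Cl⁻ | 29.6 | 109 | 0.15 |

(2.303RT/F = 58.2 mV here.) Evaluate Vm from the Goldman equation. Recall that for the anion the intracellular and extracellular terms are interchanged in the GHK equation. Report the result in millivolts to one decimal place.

Vm = 58.2 · log₁₀[(Σ P·[cation]ₒ + Σ P·[anion]ᵢ) / (Σ P·[cation]ᵢ + Σ P·[anion]ₒ)]
Numerator = 1×3.18 + 0.11×109 + 0.15×29.6 = 19.61
Denominator = 1×102 + 0.11×16.0 + 0.15×109 = 120.1
Vm = 58.2 · log₁₀(0.16327) = 58.2 × (-0.7871) = -45.81 mV

-45.8 mV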